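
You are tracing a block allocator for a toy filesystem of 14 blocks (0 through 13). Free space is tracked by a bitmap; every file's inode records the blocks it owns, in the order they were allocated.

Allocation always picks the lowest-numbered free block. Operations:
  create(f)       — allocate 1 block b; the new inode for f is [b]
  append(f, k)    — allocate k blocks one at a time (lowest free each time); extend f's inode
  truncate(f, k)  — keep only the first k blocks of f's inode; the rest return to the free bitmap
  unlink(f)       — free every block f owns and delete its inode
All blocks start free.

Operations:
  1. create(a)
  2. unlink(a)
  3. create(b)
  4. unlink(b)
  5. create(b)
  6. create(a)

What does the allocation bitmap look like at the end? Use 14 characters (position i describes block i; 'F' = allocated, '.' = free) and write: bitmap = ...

after create(a) → a:[0]  free=[F.............]
after unlink(a) →   free=[..............]
after create(b) → b:[0]  free=[F.............]
after unlink(b) →   free=[..............]
after create(b) → b:[0]  free=[F.............]
after create(a) → a:[1], b:[0]  free=[FF............]

bitmap = FF............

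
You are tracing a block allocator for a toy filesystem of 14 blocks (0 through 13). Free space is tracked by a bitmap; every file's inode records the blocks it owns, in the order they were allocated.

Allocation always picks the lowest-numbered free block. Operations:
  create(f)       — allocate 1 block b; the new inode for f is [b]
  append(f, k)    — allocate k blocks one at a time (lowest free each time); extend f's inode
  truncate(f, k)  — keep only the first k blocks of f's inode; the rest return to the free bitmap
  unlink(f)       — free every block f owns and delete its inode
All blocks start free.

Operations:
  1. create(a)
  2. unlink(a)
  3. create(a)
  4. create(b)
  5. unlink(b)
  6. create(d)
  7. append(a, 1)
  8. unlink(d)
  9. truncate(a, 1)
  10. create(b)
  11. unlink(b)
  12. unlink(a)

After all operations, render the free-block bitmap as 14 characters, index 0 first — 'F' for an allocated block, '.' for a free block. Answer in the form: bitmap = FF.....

after create(a) → a:[0]  free=[F.............]
after unlink(a) →   free=[..............]
after create(a) → a:[0]  free=[F.............]
after create(b) → a:[0], b:[1]  free=[FF............]
after unlink(b) → a:[0]  free=[F.............]
after create(d) → a:[0], d:[1]  free=[FF............]
after append(a, 1) → a:[0, 2], d:[1]  free=[FFF...........]
after unlink(d) → a:[0, 2]  free=[F.F...........]
after truncate(a, 1) → a:[0]  free=[F.............]
after create(b) → a:[0], b:[1]  free=[FF............]
after unlink(b) → a:[0]  free=[F.............]
after unlink(a) →   free=[..............]

bitmap = ..............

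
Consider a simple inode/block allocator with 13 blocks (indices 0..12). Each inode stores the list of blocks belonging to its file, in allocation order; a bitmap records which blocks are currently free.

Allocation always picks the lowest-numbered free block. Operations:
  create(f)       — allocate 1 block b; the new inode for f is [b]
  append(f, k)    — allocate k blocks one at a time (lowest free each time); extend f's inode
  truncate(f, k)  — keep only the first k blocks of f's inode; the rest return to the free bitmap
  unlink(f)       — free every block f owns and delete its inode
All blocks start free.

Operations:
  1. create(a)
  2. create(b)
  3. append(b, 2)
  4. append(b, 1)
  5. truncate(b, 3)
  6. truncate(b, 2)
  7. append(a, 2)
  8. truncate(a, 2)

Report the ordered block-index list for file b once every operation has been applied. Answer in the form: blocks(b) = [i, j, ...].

blocks(b) = [1, 2]

after create(a) → a:[0]  free=[F............]
after create(b) → a:[0], b:[1]  free=[FF...........]
after append(b, 2) → a:[0], b:[1, 2, 3]  free=[FFFF.........]
after append(b, 1) → a:[0], b:[1, 2, 3, 4]  free=[FFFFF........]
after truncate(b, 3) → a:[0], b:[1, 2, 3]  free=[FFFF.........]
after truncate(b, 2) → a:[0], b:[1, 2]  free=[FFF..........]
after append(a, 2) → a:[0, 3, 4], b:[1, 2]  free=[FFFFF........]
after truncate(a, 2) → a:[0, 3], b:[1, 2]  free=[FFFF.........]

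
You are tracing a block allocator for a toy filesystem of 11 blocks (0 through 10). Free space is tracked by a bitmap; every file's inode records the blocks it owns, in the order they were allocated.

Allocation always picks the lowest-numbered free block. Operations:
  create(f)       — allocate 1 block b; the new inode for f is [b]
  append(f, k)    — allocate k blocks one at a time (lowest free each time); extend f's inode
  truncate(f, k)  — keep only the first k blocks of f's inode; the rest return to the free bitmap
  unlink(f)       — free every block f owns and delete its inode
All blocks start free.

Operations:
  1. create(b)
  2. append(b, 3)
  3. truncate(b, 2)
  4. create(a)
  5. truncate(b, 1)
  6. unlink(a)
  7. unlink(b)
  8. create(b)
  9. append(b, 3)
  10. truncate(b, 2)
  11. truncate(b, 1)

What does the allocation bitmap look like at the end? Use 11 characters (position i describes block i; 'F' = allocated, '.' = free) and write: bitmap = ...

bitmap = F..........

create(b): bitmap=F.......... | b=[0]
append(b, 3): bitmap=FFFF....... | b=[0, 1, 2, 3]
truncate(b, 2): bitmap=FF......... | b=[0, 1]
create(a): bitmap=FFF........ | a=[2] b=[0, 1]
truncate(b, 1): bitmap=F.F........ | a=[2] b=[0]
unlink(a): bitmap=F.......... | b=[0]
unlink(b): bitmap=........... | 
create(b): bitmap=F.......... | b=[0]
append(b, 3): bitmap=FFFF....... | b=[0, 1, 2, 3]
truncate(b, 2): bitmap=FF......... | b=[0, 1]
truncate(b, 1): bitmap=F.......... | b=[0]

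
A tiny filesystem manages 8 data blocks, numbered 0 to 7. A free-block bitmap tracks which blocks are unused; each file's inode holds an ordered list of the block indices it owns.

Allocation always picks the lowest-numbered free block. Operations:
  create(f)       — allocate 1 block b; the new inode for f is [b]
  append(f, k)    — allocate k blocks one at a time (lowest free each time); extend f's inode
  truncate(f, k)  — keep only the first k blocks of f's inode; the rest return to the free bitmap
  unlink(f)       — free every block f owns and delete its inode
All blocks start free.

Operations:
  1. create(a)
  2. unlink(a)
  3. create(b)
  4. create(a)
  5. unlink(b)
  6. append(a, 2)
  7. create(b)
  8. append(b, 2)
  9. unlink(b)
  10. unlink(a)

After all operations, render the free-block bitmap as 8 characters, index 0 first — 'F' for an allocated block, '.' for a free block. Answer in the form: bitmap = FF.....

bitmap = ........

create(a): bitmap=F....... | a=[0]
unlink(a): bitmap=........ | 
create(b): bitmap=F....... | b=[0]
create(a): bitmap=FF...... | a=[1] b=[0]
unlink(b): bitmap=.F...... | a=[1]
append(a, 2): bitmap=FFF..... | a=[1, 0, 2]
create(b): bitmap=FFFF.... | a=[1, 0, 2] b=[3]
append(b, 2): bitmap=FFFFFF.. | a=[1, 0, 2] b=[3, 4, 5]
unlink(b): bitmap=FFF..... | a=[1, 0, 2]
unlink(a): bitmap=........ | 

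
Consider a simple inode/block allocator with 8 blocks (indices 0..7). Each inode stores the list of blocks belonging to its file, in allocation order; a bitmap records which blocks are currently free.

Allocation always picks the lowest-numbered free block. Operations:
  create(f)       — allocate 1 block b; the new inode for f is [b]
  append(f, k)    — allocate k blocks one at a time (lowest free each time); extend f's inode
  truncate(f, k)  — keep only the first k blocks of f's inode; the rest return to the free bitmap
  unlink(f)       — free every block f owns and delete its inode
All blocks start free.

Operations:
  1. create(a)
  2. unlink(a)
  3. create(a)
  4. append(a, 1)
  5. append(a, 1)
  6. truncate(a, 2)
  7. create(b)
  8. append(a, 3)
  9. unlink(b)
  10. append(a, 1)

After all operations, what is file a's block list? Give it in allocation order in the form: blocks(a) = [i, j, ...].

blocks(a) = [0, 1, 3, 4, 5, 2]

  1. create(a)  ⇒  F.......  {a→[0]}
  2. unlink(a)  ⇒  ........  {}
  3. create(a)  ⇒  F.......  {a→[0]}
  4. append(a, 1)  ⇒  FF......  {a→[0, 1]}
  5. append(a, 1)  ⇒  FFF.....  {a→[0, 1, 2]}
  6. truncate(a, 2)  ⇒  FF......  {a→[0, 1]}
  7. create(b)  ⇒  FFF.....  {a→[0, 1]; b→[2]}
  8. append(a, 3)  ⇒  FFFFFF..  {a→[0, 1, 3, 4, 5]; b→[2]}
  9. unlink(b)  ⇒  FF.FFF..  {a→[0, 1, 3, 4, 5]}
  10. append(a, 1)  ⇒  FFFFFF..  {a→[0, 1, 3, 4, 5, 2]}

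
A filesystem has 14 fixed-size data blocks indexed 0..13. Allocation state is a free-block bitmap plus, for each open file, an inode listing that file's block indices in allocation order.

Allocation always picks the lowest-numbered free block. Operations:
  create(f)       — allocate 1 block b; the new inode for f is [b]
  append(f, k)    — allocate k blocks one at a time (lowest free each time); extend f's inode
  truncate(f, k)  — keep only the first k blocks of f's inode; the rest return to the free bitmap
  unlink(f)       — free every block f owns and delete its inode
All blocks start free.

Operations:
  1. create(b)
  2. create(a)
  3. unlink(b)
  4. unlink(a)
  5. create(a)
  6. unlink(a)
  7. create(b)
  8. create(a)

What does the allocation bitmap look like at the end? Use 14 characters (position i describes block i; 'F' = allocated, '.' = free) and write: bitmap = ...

bitmap = FF............

after create(b) → b:[0]  free=[F.............]
after create(a) → a:[1], b:[0]  free=[FF............]
after unlink(b) → a:[1]  free=[.F............]
after unlink(a) →   free=[..............]
after create(a) → a:[0]  free=[F.............]
after unlink(a) →   free=[..............]
after create(b) → b:[0]  free=[F.............]
after create(a) → a:[1], b:[0]  free=[FF............]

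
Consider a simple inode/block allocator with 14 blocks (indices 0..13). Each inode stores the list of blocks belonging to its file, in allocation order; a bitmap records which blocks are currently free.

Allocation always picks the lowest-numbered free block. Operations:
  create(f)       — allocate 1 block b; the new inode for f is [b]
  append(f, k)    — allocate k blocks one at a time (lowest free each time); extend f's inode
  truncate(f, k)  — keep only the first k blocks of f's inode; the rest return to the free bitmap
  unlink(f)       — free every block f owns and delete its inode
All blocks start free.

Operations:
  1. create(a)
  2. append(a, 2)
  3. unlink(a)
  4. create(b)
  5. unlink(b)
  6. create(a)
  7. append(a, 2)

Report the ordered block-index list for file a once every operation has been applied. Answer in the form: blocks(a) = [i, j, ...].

blocks(a) = [0, 1, 2]

after create(a) → a:[0]  free=[F.............]
after append(a, 2) → a:[0, 1, 2]  free=[FFF...........]
after unlink(a) →   free=[..............]
after create(b) → b:[0]  free=[F.............]
after unlink(b) →   free=[..............]
after create(a) → a:[0]  free=[F.............]
after append(a, 2) → a:[0, 1, 2]  free=[FFF...........]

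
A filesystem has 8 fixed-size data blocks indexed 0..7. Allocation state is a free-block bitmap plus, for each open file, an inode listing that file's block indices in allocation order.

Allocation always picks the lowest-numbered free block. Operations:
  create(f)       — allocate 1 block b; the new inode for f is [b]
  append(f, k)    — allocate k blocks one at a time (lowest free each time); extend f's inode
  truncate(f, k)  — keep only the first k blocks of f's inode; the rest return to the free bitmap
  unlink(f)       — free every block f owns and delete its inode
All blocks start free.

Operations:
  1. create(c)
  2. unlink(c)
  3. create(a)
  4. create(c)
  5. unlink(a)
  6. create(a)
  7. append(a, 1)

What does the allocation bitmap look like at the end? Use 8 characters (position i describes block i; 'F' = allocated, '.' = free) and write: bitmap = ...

  1. create(c)  ⇒  F.......  {c→[0]}
  2. unlink(c)  ⇒  ........  {}
  3. create(a)  ⇒  F.......  {a→[0]}
  4. create(c)  ⇒  FF......  {a→[0]; c→[1]}
  5. unlink(a)  ⇒  .F......  {c→[1]}
  6. create(a)  ⇒  FF......  {a→[0]; c→[1]}
  7. append(a, 1)  ⇒  FFF.....  {a→[0, 2]; c→[1]}

bitmap = FFF.....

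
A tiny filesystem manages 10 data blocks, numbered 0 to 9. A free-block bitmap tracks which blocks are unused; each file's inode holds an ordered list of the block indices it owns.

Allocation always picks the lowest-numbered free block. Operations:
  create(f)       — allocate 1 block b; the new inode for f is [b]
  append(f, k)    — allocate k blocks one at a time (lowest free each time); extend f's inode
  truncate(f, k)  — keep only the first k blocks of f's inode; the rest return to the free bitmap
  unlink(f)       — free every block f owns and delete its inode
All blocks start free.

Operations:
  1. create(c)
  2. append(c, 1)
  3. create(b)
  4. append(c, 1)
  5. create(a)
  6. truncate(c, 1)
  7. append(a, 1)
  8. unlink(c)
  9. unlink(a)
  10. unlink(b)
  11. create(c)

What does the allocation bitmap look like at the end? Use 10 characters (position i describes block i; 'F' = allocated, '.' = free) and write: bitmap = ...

create(c): bitmap=F......... | c=[0]
append(c, 1): bitmap=FF........ | c=[0, 1]
create(b): bitmap=FFF....... | b=[2] c=[0, 1]
append(c, 1): bitmap=FFFF...... | b=[2] c=[0, 1, 3]
create(a): bitmap=FFFFF..... | a=[4] b=[2] c=[0, 1, 3]
truncate(c, 1): bitmap=F.F.F..... | a=[4] b=[2] c=[0]
append(a, 1): bitmap=FFF.F..... | a=[4, 1] b=[2] c=[0]
unlink(c): bitmap=.FF.F..... | a=[4, 1] b=[2]
unlink(a): bitmap=..F....... | b=[2]
unlink(b): bitmap=.......... | 
create(c): bitmap=F......... | c=[0]

bitmap = F.........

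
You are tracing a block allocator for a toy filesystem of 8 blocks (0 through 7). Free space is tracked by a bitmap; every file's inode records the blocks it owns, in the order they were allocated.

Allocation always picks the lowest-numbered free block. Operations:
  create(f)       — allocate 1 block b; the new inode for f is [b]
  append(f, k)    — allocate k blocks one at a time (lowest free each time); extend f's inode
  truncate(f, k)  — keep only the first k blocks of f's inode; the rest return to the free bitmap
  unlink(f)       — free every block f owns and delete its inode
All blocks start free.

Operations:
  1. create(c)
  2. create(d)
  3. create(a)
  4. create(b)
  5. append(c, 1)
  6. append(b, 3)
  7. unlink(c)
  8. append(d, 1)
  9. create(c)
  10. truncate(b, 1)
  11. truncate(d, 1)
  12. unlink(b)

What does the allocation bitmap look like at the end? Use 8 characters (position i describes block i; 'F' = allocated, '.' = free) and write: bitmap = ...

bitmap = .FF.F...

[1] create(c) — c=0 (map F.......)
[2] create(d) — c=0 d=1 (map FF......)
[3] create(a) — a=2 c=0 d=1 (map FFF.....)
[4] create(b) — a=2 b=3 c=0 d=1 (map FFFF....)
[5] append(c, 1) — a=2 b=3 c=0,4 d=1 (map FFFFF...)
[6] append(b, 3) — a=2 b=3,5,6,7 c=0,4 d=1 (map FFFFFFFF)
[7] unlink(c) — a=2 b=3,5,6,7 d=1 (map .FFF.FFF)
[8] append(d, 1) — a=2 b=3,5,6,7 d=1,0 (map FFFF.FFF)
[9] create(c) — a=2 b=3,5,6,7 c=4 d=1,0 (map FFFFFFFF)
[10] truncate(b, 1) — a=2 b=3 c=4 d=1,0 (map FFFFF...)
[11] truncate(d, 1) — a=2 b=3 c=4 d=1 (map .FFFF...)
[12] unlink(b) — a=2 c=4 d=1 (map .FF.F...)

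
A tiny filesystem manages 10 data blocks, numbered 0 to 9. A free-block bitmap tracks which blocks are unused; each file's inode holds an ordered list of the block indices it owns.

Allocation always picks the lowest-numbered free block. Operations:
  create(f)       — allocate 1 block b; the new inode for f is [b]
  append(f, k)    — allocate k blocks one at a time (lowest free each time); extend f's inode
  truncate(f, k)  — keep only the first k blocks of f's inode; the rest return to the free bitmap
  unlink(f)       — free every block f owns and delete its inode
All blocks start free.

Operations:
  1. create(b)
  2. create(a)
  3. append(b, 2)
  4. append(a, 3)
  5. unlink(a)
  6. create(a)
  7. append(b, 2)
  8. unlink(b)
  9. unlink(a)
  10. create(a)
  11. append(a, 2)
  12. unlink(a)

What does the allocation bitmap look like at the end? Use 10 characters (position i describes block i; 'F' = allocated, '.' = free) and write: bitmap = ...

bitmap = ..........

create(b): bitmap=F......... | b=[0]
create(a): bitmap=FF........ | a=[1] b=[0]
append(b, 2): bitmap=FFFF...... | a=[1] b=[0, 2, 3]
append(a, 3): bitmap=FFFFFFF... | a=[1, 4, 5, 6] b=[0, 2, 3]
unlink(a): bitmap=F.FF...... | b=[0, 2, 3]
create(a): bitmap=FFFF...... | a=[1] b=[0, 2, 3]
append(b, 2): bitmap=FFFFFF.... | a=[1] b=[0, 2, 3, 4, 5]
unlink(b): bitmap=.F........ | a=[1]
unlink(a): bitmap=.......... | 
create(a): bitmap=F......... | a=[0]
append(a, 2): bitmap=FFF....... | a=[0, 1, 2]
unlink(a): bitmap=.......... | 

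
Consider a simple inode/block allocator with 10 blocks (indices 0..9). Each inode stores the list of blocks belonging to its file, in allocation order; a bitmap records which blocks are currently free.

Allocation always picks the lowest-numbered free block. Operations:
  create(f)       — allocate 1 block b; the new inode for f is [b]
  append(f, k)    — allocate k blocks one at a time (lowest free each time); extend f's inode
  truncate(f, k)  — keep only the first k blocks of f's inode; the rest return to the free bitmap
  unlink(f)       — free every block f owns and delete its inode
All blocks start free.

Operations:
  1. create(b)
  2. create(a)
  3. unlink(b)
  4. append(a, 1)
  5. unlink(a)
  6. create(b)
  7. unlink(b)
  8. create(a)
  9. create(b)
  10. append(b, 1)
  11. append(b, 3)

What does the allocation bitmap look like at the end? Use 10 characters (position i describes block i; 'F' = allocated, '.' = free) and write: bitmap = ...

  1. create(b)  ⇒  F.........  {b→[0]}
  2. create(a)  ⇒  FF........  {a→[1]; b→[0]}
  3. unlink(b)  ⇒  .F........  {a→[1]}
  4. append(a, 1)  ⇒  FF........  {a→[1, 0]}
  5. unlink(a)  ⇒  ..........  {}
  6. create(b)  ⇒  F.........  {b→[0]}
  7. unlink(b)  ⇒  ..........  {}
  8. create(a)  ⇒  F.........  {a→[0]}
  9. create(b)  ⇒  FF........  {a→[0]; b→[1]}
  10. append(b, 1)  ⇒  FFF.......  {a→[0]; b→[1, 2]}
  11. append(b, 3)  ⇒  FFFFFF....  {a→[0]; b→[1, 2, 3, 4, 5]}

bitmap = FFFFFF....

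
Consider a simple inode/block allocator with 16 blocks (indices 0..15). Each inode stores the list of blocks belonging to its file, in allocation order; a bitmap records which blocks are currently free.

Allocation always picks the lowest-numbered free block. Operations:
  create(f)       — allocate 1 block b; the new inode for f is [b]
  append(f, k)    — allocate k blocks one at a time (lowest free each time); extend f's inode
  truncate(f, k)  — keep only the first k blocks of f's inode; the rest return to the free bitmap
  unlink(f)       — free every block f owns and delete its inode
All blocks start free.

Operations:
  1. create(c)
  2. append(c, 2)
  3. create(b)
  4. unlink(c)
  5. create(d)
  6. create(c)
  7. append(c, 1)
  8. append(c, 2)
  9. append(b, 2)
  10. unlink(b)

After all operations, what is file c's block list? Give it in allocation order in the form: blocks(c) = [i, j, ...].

blocks(c) = [1, 2, 4, 5]

[1] create(c) — c=0 (map F...............)
[2] append(c, 2) — c=0,1,2 (map FFF.............)
[3] create(b) — b=3 c=0,1,2 (map FFFF............)
[4] unlink(c) — b=3 (map ...F............)
[5] create(d) — b=3 d=0 (map F..F............)
[6] create(c) — b=3 c=1 d=0 (map FF.F............)
[7] append(c, 1) — b=3 c=1,2 d=0 (map FFFF............)
[8] append(c, 2) — b=3 c=1,2,4,5 d=0 (map FFFFFF..........)
[9] append(b, 2) — b=3,6,7 c=1,2,4,5 d=0 (map FFFFFFFF........)
[10] unlink(b) — c=1,2,4,5 d=0 (map FFF.FF..........)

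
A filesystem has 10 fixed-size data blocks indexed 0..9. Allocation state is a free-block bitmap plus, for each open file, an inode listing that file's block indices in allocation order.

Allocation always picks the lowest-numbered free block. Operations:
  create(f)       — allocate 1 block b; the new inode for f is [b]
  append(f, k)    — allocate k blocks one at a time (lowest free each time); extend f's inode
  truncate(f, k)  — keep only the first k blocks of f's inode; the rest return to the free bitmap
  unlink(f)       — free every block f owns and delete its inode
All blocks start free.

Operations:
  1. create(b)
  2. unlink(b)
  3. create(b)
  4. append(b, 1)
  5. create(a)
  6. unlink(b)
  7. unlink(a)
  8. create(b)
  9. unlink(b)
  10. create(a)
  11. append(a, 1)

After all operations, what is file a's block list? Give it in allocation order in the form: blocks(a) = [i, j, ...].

after create(b) → b:[0]  free=[F.........]
after unlink(b) →   free=[..........]
after create(b) → b:[0]  free=[F.........]
after append(b, 1) → b:[0, 1]  free=[FF........]
after create(a) → a:[2], b:[0, 1]  free=[FFF.......]
after unlink(b) → a:[2]  free=[..F.......]
after unlink(a) →   free=[..........]
after create(b) → b:[0]  free=[F.........]
after unlink(b) →   free=[..........]
after create(a) → a:[0]  free=[F.........]
after append(a, 1) → a:[0, 1]  free=[FF........]

blocks(a) = [0, 1]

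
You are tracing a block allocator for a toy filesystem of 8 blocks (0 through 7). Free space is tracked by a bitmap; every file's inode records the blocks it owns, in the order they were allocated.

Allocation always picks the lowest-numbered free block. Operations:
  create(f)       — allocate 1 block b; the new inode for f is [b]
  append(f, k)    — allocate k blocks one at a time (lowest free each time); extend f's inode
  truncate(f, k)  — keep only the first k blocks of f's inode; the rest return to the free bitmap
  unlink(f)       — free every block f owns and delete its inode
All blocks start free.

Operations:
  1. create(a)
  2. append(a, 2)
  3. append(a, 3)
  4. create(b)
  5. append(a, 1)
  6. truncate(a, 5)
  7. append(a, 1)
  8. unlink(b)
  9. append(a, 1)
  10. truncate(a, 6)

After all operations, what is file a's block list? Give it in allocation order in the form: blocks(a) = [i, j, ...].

blocks(a) = [0, 1, 2, 3, 4, 5]

[1] create(a) — a=0 (map F.......)
[2] append(a, 2) — a=0,1,2 (map FFF.....)
[3] append(a, 3) — a=0,1,2,3,4,5 (map FFFFFF..)
[4] create(b) — a=0,1,2,3,4,5 b=6 (map FFFFFFF.)
[5] append(a, 1) — a=0,1,2,3,4,5,7 b=6 (map FFFFFFFF)
[6] truncate(a, 5) — a=0,1,2,3,4 b=6 (map FFFFF.F.)
[7] append(a, 1) — a=0,1,2,3,4,5 b=6 (map FFFFFFF.)
[8] unlink(b) — a=0,1,2,3,4,5 (map FFFFFF..)
[9] append(a, 1) — a=0,1,2,3,4,5,6 (map FFFFFFF.)
[10] truncate(a, 6) — a=0,1,2,3,4,5 (map FFFFFF..)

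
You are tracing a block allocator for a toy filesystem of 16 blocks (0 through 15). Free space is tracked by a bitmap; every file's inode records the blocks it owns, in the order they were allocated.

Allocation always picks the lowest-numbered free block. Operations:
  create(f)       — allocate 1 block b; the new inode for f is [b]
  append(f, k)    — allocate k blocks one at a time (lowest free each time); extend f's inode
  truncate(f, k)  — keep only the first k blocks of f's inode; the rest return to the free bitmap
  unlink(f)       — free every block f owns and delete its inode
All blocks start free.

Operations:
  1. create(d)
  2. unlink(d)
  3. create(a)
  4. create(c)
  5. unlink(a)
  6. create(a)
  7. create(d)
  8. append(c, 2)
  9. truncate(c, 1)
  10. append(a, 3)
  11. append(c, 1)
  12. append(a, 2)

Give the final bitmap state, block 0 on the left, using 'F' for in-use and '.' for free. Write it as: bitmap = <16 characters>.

bitmap = FFFFFFFFF.......

create(d): bitmap=F............... | d=[0]
unlink(d): bitmap=................ | 
create(a): bitmap=F............... | a=[0]
create(c): bitmap=FF.............. | a=[0] c=[1]
unlink(a): bitmap=.F.............. | c=[1]
create(a): bitmap=FF.............. | a=[0] c=[1]
create(d): bitmap=FFF............. | a=[0] c=[1] d=[2]
append(c, 2): bitmap=FFFFF........... | a=[0] c=[1, 3, 4] d=[2]
truncate(c, 1): bitmap=FFF............. | a=[0] c=[1] d=[2]
append(a, 3): bitmap=FFFFFF.......... | a=[0, 3, 4, 5] c=[1] d=[2]
append(c, 1): bitmap=FFFFFFF......... | a=[0, 3, 4, 5] c=[1, 6] d=[2]
append(a, 2): bitmap=FFFFFFFFF....... | a=[0, 3, 4, 5, 7, 8] c=[1, 6] d=[2]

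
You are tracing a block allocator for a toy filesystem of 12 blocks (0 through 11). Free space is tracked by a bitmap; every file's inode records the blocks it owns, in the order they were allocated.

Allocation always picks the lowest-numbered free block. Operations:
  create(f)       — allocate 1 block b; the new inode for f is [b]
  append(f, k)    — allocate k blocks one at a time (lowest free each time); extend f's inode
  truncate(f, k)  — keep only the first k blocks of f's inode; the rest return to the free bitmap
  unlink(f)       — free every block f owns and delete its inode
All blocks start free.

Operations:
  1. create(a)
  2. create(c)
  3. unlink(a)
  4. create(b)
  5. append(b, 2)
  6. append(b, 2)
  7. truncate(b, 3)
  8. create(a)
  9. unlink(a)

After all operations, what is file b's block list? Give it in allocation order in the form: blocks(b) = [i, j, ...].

create(a): bitmap=F........... | a=[0]
create(c): bitmap=FF.......... | a=[0] c=[1]
unlink(a): bitmap=.F.......... | c=[1]
create(b): bitmap=FF.......... | b=[0] c=[1]
append(b, 2): bitmap=FFFF........ | b=[0, 2, 3] c=[1]
append(b, 2): bitmap=FFFFFF...... | b=[0, 2, 3, 4, 5] c=[1]
truncate(b, 3): bitmap=FFFF........ | b=[0, 2, 3] c=[1]
create(a): bitmap=FFFFF....... | a=[4] b=[0, 2, 3] c=[1]
unlink(a): bitmap=FFFF........ | b=[0, 2, 3] c=[1]

blocks(b) = [0, 2, 3]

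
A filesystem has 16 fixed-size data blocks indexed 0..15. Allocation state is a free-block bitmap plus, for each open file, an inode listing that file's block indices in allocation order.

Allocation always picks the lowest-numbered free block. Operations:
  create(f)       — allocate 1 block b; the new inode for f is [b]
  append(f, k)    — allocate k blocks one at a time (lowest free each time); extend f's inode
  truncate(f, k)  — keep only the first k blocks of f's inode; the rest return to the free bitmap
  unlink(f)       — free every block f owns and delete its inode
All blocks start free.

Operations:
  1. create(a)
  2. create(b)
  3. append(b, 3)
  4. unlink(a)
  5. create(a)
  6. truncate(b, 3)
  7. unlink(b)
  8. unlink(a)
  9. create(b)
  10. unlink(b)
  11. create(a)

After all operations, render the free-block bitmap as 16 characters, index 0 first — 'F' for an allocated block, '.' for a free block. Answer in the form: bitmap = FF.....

create(a): bitmap=F............... | a=[0]
create(b): bitmap=FF.............. | a=[0] b=[1]
append(b, 3): bitmap=FFFFF........... | a=[0] b=[1, 2, 3, 4]
unlink(a): bitmap=.FFFF........... | b=[1, 2, 3, 4]
create(a): bitmap=FFFFF........... | a=[0] b=[1, 2, 3, 4]
truncate(b, 3): bitmap=FFFF............ | a=[0] b=[1, 2, 3]
unlink(b): bitmap=F............... | a=[0]
unlink(a): bitmap=................ | 
create(b): bitmap=F............... | b=[0]
unlink(b): bitmap=................ | 
create(a): bitmap=F............... | a=[0]

bitmap = F...............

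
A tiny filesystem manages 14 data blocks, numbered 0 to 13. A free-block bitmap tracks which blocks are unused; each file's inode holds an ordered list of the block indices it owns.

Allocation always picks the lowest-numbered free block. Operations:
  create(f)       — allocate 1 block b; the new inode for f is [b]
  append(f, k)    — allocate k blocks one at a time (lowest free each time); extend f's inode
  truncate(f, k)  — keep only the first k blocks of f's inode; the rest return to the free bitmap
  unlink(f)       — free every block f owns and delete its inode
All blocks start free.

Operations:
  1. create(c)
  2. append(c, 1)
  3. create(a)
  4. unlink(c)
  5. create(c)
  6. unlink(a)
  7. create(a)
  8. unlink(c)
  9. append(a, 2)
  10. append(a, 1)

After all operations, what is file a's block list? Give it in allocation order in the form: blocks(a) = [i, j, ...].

[1] create(c) — c=0 (map F.............)
[2] append(c, 1) — c=0,1 (map FF............)
[3] create(a) — a=2 c=0,1 (map FFF...........)
[4] unlink(c) — a=2 (map ..F...........)
[5] create(c) — a=2 c=0 (map F.F...........)
[6] unlink(a) — c=0 (map F.............)
[7] create(a) — a=1 c=0 (map FF............)
[8] unlink(c) — a=1 (map .F............)
[9] append(a, 2) — a=1,0,2 (map FFF...........)
[10] append(a, 1) — a=1,0,2,3 (map FFFF..........)

blocks(a) = [1, 0, 2, 3]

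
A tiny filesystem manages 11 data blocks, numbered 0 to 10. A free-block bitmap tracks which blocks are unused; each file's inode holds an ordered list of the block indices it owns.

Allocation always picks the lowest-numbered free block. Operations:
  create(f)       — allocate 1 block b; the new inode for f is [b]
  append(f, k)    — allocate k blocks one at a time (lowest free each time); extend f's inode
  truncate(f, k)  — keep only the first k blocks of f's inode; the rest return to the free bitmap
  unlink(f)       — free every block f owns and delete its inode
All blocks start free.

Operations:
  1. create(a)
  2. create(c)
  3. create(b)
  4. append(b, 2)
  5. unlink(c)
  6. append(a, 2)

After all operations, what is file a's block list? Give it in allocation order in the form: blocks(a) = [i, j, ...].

create(a): bitmap=F.......... | a=[0]
create(c): bitmap=FF......... | a=[0] c=[1]
create(b): bitmap=FFF........ | a=[0] b=[2] c=[1]
append(b, 2): bitmap=FFFFF...... | a=[0] b=[2, 3, 4] c=[1]
unlink(c): bitmap=F.FFF...... | a=[0] b=[2, 3, 4]
append(a, 2): bitmap=FFFFFF..... | a=[0, 1, 5] b=[2, 3, 4]

blocks(a) = [0, 1, 5]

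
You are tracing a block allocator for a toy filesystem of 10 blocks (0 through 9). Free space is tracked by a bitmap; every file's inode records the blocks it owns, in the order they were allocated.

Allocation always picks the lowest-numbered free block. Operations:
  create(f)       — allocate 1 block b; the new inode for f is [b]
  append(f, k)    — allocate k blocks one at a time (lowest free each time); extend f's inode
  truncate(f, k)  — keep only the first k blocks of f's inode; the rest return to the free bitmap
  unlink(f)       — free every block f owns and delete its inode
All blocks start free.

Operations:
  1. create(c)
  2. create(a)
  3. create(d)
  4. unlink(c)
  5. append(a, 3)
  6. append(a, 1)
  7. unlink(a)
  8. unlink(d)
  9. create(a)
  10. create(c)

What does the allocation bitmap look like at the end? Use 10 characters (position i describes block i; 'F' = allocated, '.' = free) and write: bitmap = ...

bitmap = FF........

after create(c) → c:[0]  free=[F.........]
after create(a) → a:[1], c:[0]  free=[FF........]
after create(d) → a:[1], c:[0], d:[2]  free=[FFF.......]
after unlink(c) → a:[1], d:[2]  free=[.FF.......]
after append(a, 3) → a:[1, 0, 3, 4], d:[2]  free=[FFFFF.....]
after append(a, 1) → a:[1, 0, 3, 4, 5], d:[2]  free=[FFFFFF....]
after unlink(a) → d:[2]  free=[..F.......]
after unlink(d) →   free=[..........]
after create(a) → a:[0]  free=[F.........]
after create(c) → a:[0], c:[1]  free=[FF........]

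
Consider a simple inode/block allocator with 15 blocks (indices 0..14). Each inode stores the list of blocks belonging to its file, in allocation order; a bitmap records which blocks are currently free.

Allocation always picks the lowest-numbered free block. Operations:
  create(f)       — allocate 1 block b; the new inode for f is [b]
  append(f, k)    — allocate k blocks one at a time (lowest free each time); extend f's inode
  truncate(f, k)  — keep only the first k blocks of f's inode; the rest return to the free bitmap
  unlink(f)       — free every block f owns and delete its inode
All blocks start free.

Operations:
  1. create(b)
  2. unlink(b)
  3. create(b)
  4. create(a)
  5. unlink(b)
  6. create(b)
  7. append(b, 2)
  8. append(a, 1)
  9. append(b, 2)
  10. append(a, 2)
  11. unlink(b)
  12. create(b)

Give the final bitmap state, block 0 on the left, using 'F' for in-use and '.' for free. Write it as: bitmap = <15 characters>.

create(b): bitmap=F.............. | b=[0]
unlink(b): bitmap=............... | 
create(b): bitmap=F.............. | b=[0]
create(a): bitmap=FF............. | a=[1] b=[0]
unlink(b): bitmap=.F............. | a=[1]
create(b): bitmap=FF............. | a=[1] b=[0]
append(b, 2): bitmap=FFFF........... | a=[1] b=[0, 2, 3]
append(a, 1): bitmap=FFFFF.......... | a=[1, 4] b=[0, 2, 3]
append(b, 2): bitmap=FFFFFFF........ | a=[1, 4] b=[0, 2, 3, 5, 6]
append(a, 2): bitmap=FFFFFFFFF...... | a=[1, 4, 7, 8] b=[0, 2, 3, 5, 6]
unlink(b): bitmap=.F..F..FF...... | a=[1, 4, 7, 8]
create(b): bitmap=FF..F..FF...... | a=[1, 4, 7, 8] b=[0]

bitmap = FF..F..FF......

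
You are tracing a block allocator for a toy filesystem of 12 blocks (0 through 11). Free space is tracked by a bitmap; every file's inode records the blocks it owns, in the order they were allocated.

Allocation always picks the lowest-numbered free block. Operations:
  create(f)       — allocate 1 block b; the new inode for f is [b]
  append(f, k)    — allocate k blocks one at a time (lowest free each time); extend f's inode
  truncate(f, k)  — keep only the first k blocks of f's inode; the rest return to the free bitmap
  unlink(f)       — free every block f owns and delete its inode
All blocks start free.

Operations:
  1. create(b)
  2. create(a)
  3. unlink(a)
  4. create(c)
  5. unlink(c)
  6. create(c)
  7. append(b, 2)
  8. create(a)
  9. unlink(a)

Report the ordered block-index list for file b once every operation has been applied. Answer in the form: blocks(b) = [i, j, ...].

blocks(b) = [0, 2, 3]

[1] create(b) — b=0 (map F...........)
[2] create(a) — a=1 b=0 (map FF..........)
[3] unlink(a) — b=0 (map F...........)
[4] create(c) — b=0 c=1 (map FF..........)
[5] unlink(c) — b=0 (map F...........)
[6] create(c) — b=0 c=1 (map FF..........)
[7] append(b, 2) — b=0,2,3 c=1 (map FFFF........)
[8] create(a) — a=4 b=0,2,3 c=1 (map FFFFF.......)
[9] unlink(a) — b=0,2,3 c=1 (map FFFF........)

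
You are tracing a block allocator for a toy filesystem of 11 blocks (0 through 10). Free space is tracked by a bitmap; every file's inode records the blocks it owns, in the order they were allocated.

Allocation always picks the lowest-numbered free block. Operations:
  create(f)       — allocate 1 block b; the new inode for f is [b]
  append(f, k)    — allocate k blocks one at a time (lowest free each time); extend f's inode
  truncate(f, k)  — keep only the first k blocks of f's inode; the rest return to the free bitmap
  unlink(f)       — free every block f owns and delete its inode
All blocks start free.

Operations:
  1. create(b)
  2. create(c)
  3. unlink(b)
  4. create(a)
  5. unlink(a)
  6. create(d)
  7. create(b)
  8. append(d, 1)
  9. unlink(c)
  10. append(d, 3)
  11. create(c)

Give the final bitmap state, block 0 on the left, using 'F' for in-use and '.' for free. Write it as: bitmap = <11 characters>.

bitmap = FFFFFFF....

after create(b) → b:[0]  free=[F..........]
after create(c) → b:[0], c:[1]  free=[FF.........]
after unlink(b) → c:[1]  free=[.F.........]
after create(a) → a:[0], c:[1]  free=[FF.........]
after unlink(a) → c:[1]  free=[.F.........]
after create(d) → c:[1], d:[0]  free=[FF.........]
after create(b) → b:[2], c:[1], d:[0]  free=[FFF........]
after append(d, 1) → b:[2], c:[1], d:[0, 3]  free=[FFFF.......]
after unlink(c) → b:[2], d:[0, 3]  free=[F.FF.......]
after append(d, 3) → b:[2], d:[0, 3, 1, 4, 5]  free=[FFFFFF.....]
after create(c) → b:[2], c:[6], d:[0, 3, 1, 4, 5]  free=[FFFFFFF....]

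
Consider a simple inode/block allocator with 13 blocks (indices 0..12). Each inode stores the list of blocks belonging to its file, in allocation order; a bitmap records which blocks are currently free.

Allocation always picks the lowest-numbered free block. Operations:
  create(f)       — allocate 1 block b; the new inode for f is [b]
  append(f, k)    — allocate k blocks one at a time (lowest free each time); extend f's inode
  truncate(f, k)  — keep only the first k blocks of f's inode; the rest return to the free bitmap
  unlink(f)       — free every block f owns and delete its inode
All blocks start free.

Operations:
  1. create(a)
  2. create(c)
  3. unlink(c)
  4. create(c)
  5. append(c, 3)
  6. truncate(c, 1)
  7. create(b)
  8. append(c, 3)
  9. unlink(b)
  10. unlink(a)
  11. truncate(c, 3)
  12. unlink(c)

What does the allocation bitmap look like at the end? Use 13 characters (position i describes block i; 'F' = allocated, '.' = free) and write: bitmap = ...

bitmap = .............

  1. create(a)  ⇒  F............  {a→[0]}
  2. create(c)  ⇒  FF...........  {a→[0]; c→[1]}
  3. unlink(c)  ⇒  F............  {a→[0]}
  4. create(c)  ⇒  FF...........  {a→[0]; c→[1]}
  5. append(c, 3)  ⇒  FFFFF........  {a→[0]; c→[1, 2, 3, 4]}
  6. truncate(c, 1)  ⇒  FF...........  {a→[0]; c→[1]}
  7. create(b)  ⇒  FFF..........  {a→[0]; b→[2]; c→[1]}
  8. append(c, 3)  ⇒  FFFFFF.......  {a→[0]; b→[2]; c→[1, 3, 4, 5]}
  9. unlink(b)  ⇒  FF.FFF.......  {a→[0]; c→[1, 3, 4, 5]}
  10. unlink(a)  ⇒  .F.FFF.......  {c→[1, 3, 4, 5]}
  11. truncate(c, 3)  ⇒  .F.FF........  {c→[1, 3, 4]}
  12. unlink(c)  ⇒  .............  {}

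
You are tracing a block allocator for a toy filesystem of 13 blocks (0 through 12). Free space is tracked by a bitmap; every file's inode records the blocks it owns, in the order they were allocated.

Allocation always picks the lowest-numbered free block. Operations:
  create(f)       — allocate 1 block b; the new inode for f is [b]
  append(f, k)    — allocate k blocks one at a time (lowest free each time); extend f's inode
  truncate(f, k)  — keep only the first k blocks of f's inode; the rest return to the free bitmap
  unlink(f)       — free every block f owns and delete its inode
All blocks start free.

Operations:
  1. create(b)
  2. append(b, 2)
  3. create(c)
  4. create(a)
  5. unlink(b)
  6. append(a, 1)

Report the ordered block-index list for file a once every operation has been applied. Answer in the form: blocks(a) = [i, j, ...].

  1. create(b)  ⇒  F............  {b→[0]}
  2. append(b, 2)  ⇒  FFF..........  {b→[0, 1, 2]}
  3. create(c)  ⇒  FFFF.........  {b→[0, 1, 2]; c→[3]}
  4. create(a)  ⇒  FFFFF........  {a→[4]; b→[0, 1, 2]; c→[3]}
  5. unlink(b)  ⇒  ...FF........  {a→[4]; c→[3]}
  6. append(a, 1)  ⇒  F..FF........  {a→[4, 0]; c→[3]}

blocks(a) = [4, 0]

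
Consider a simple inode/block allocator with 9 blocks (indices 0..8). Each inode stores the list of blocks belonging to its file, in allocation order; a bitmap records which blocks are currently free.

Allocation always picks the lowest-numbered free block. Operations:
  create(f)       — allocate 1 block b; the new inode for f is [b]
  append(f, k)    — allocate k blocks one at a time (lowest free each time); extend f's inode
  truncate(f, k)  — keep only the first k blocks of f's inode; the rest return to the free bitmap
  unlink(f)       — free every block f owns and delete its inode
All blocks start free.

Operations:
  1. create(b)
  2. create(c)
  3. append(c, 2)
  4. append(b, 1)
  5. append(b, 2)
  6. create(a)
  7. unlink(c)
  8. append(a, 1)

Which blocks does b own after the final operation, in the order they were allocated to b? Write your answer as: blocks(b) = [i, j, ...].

[1] create(b) — b=0 (map F........)
[2] create(c) — b=0 c=1 (map FF.......)
[3] append(c, 2) — b=0 c=1,2,3 (map FFFF.....)
[4] append(b, 1) — b=0,4 c=1,2,3 (map FFFFF....)
[5] append(b, 2) — b=0,4,5,6 c=1,2,3 (map FFFFFFF..)
[6] create(a) — a=7 b=0,4,5,6 c=1,2,3 (map FFFFFFFF.)
[7] unlink(c) — a=7 b=0,4,5,6 (map F...FFFF.)
[8] append(a, 1) — a=7,1 b=0,4,5,6 (map FF..FFFF.)

blocks(b) = [0, 4, 5, 6]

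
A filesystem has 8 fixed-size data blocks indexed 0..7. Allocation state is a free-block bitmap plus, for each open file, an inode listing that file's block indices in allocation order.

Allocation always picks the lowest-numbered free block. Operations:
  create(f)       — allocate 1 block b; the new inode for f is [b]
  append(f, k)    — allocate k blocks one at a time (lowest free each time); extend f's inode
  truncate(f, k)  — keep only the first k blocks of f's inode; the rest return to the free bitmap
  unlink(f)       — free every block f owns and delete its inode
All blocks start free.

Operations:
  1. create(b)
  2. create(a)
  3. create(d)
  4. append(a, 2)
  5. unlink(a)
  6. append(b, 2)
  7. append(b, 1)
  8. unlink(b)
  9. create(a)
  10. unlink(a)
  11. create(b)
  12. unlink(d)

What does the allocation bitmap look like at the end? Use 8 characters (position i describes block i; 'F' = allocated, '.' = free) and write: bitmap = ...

  1. create(b)  ⇒  F.......  {b→[0]}
  2. create(a)  ⇒  FF......  {a→[1]; b→[0]}
  3. create(d)  ⇒  FFF.....  {a→[1]; b→[0]; d→[2]}
  4. append(a, 2)  ⇒  FFFFF...  {a→[1, 3, 4]; b→[0]; d→[2]}
  5. unlink(a)  ⇒  F.F.....  {b→[0]; d→[2]}
  6. append(b, 2)  ⇒  FFFF....  {b→[0, 1, 3]; d→[2]}
  7. append(b, 1)  ⇒  FFFFF...  {b→[0, 1, 3, 4]; d→[2]}
  8. unlink(b)  ⇒  ..F.....  {d→[2]}
  9. create(a)  ⇒  F.F.....  {a→[0]; d→[2]}
  10. unlink(a)  ⇒  ..F.....  {d→[2]}
  11. create(b)  ⇒  F.F.....  {b→[0]; d→[2]}
  12. unlink(d)  ⇒  F.......  {b→[0]}

bitmap = F.......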